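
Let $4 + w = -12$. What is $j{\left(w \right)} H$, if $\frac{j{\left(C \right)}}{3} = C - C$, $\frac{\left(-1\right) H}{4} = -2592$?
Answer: $0$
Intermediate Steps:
$H = 10368$ ($H = \left(-4\right) \left(-2592\right) = 10368$)
$w = -16$ ($w = -4 - 12 = -16$)
$j{\left(C \right)} = 0$ ($j{\left(C \right)} = 3 \left(C - C\right) = 3 \cdot 0 = 0$)
$j{\left(w \right)} H = 0 \cdot 10368 = 0$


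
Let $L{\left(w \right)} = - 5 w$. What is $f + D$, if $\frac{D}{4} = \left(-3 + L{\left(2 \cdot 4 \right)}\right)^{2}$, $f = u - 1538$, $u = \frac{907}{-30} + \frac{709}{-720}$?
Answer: $\frac{4195283}{720} \approx 5826.8$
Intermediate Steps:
$u = - \frac{22477}{720}$ ($u = 907 \left(- \frac{1}{30}\right) + 709 \left(- \frac{1}{720}\right) = - \frac{907}{30} - \frac{709}{720} = - \frac{22477}{720} \approx -31.218$)
$f = - \frac{1129837}{720}$ ($f = - \frac{22477}{720} - 1538 = - \frac{1129837}{720} \approx -1569.2$)
$D = 7396$ ($D = 4 \left(-3 - 5 \cdot 2 \cdot 4\right)^{2} = 4 \left(-3 - 40\right)^{2} = 4 \left(-43\right)^{2} = 4 \cdot 1849 = 7396$)
$f + D = - \frac{1129837}{720} + 7396 = \frac{4195283}{720}$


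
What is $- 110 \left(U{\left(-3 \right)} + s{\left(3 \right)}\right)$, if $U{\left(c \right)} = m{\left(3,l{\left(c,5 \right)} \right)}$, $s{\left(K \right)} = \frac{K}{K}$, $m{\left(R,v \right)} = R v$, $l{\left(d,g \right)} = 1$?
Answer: $-440$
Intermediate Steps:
$s{\left(K \right)} = 1$
$U{\left(c \right)} = 3$ ($U{\left(c \right)} = 3 \cdot 1 = 3$)
$- 110 \left(U{\left(-3 \right)} + s{\left(3 \right)}\right) = - 110 \left(3 + 1\right) = \left(-110\right) 4 = -440$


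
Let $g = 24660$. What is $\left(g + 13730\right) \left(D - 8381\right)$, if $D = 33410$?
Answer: $960863310$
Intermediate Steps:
$\left(g + 13730\right) \left(D - 8381\right) = \left(24660 + 13730\right) \left(33410 - 8381\right) = 38390 \cdot 25029 = 960863310$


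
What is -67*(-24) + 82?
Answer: 1690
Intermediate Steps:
-67*(-24) + 82 = 1608 + 82 = 1690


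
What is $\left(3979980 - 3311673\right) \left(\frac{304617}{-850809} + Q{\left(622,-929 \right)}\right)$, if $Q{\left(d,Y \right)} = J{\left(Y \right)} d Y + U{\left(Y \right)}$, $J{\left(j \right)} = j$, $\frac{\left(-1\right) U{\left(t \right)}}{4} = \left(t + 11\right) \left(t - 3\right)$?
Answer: $\frac{101095318909817128485}{283603} \approx 3.5647 \cdot 10^{14}$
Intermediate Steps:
$U{\left(t \right)} = - 4 \left(-3 + t\right) \left(11 + t\right)$ ($U{\left(t \right)} = - 4 \left(t + 11\right) \left(t - 3\right) = - 4 \left(11 + t\right) \left(-3 + t\right) = - 4 \left(-3 + t\right) \left(11 + t\right)$)
$Q{\left(d,Y \right)} = 132 - 32 Y - 4 Y^{2} + d Y^{2}$ ($Q{\left(d,Y \right)} = Y d Y - \left(-132 + 4 Y^{2} + 32 Y\right) = d Y^{2} - \left(-132 + 4 Y^{2} + 32 Y\right) = 132 - 32 Y - 4 Y^{2} + d Y^{2}$)
$\left(3979980 - 3311673\right) \left(\frac{304617}{-850809} + Q{\left(622,-929 \right)}\right) = \left(3979980 - 3311673\right) \left(\frac{304617}{-850809} + \left(132 - -29728 - 4 \left(-929\right)^{2} + 622 \left(-929\right)^{2}\right)\right) = 668307 \left(304617 \left(- \frac{1}{850809}\right) + \left(132 + 29728 - 3452164 + 622 \cdot 863041\right)\right) = 668307 \left(- \frac{101539}{283603} + \left(132 + 29728 - 3452164 + 536811502\right)\right) = 668307 \left(- \frac{101539}{283603} + 533389198\right) = 668307 \cdot \frac{151270776618855}{283603} = \frac{101095318909817128485}{283603}$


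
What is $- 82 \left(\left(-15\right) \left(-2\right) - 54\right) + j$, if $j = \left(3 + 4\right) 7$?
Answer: $2017$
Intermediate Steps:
$j = 49$ ($j = 7 \cdot 7 = 49$)
$- 82 \left(\left(-15\right) \left(-2\right) - 54\right) + j = - 82 \left(\left(-15\right) \left(-2\right) - 54\right) + 49 = - 82 \left(30 - 54\right) + 49 = \left(-82\right) \left(-24\right) + 49 = 1968 + 49 = 2017$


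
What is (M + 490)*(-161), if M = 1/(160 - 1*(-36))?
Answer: -2208943/28 ≈ -78891.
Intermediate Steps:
M = 1/196 (M = 1/(160 + 36) = 1/196 ≈ 0.0051020)
(M + 490)*(-161) = (1/196 + 490)*(-161) = (96041/196)*(-161) = -2208943/28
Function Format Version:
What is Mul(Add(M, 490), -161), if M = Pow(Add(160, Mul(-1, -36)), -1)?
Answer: Rational(-2208943, 28) ≈ -78891.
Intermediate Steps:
M = Rational(1, 196) (M = Pow(Add(160, 36), -1) = Pow(196, -1) = Rational(1, 196) ≈ 0.0051020)
Mul(Add(M, 490), -161) = Mul(Add(Rational(1, 196), 490), -161) = Mul(Rational(96041, 196), -161) = Rational(-2208943, 28)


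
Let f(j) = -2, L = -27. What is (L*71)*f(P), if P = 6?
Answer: 3834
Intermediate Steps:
(L*71)*f(P) = -27*71*(-2) = -1917*(-2) = 3834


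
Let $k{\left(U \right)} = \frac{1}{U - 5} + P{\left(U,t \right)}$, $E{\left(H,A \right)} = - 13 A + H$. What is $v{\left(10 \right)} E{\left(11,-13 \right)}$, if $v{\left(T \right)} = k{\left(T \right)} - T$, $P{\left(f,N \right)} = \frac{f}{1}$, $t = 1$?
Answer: $36$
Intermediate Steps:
$E{\left(H,A \right)} = H - 13 A$
$P{\left(f,N \right)} = f$ ($P{\left(f,N \right)} = f 1 = f$)
$k{\left(U \right)} = U + \frac{1}{-5 + U}$ ($k{\left(U \right)} = \frac{1}{U - 5} + U = \frac{1}{-5 + U} + U = U + \frac{1}{-5 + U}$)
$v{\left(T \right)} = - T + \frac{1 + T^{2} - 5 T}{-5 + T}$ ($v{\left(T \right)} = \frac{1 + T^{2} - 5 T}{-5 + T} - T = - T + \frac{1 + T^{2} - 5 T}{-5 + T}$)
$v{\left(10 \right)} E{\left(11,-13 \right)} = \frac{11 - -169}{-5 + 10} = \frac{11 + 169}{5} = \frac{1}{5} \cdot 180 = 36$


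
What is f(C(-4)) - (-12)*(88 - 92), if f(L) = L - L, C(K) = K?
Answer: -48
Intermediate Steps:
f(L) = 0
f(C(-4)) - (-12)*(88 - 92) = 0 - (-12)*(88 - 92) = 0 - (-12)*(-4) = 0 - 1*48 = 0 - 48 = -48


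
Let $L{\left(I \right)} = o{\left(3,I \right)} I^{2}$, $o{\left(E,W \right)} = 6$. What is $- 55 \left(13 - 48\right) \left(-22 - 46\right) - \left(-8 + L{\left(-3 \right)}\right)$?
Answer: $-130946$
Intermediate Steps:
$L{\left(I \right)} = 6 I^{2}$
$- 55 \left(13 - 48\right) \left(-22 - 46\right) - \left(-8 + L{\left(-3 \right)}\right) = - 55 \left(13 - 48\right) \left(-22 - 46\right) + \left(8 - 6 \left(-3\right)^{2}\right) = - 55 \left(\left(-35\right) \left(-68\right)\right) + \left(8 - 6 \cdot 9\right) = \left(-55\right) 2380 + \left(8 - 54\right) = -130900 + \left(8 - 54\right) = -130900 - 46 = -130946$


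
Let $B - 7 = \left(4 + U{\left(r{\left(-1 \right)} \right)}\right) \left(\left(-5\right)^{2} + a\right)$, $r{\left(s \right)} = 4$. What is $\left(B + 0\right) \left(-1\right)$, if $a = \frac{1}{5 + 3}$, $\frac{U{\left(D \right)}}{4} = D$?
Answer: $- \frac{1019}{2} \approx -509.5$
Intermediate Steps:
$U{\left(D \right)} = 4 D$
$a = \frac{1}{8} \approx 0.125$
$B = \frac{1019}{2}$ ($B = 7 + \left(4 + 4 \cdot 4\right) \left(\left(-5\right)^{2} + \frac{1}{8}\right) = 7 + \left(4 + 16\right) \left(25 + \frac{1}{8}\right) = 7 + 20 \cdot \frac{201}{8} = 7 + \frac{1005}{2} = \frac{1019}{2} \approx 509.5$)
$\left(B + 0\right) \left(-1\right) = \left(\frac{1019}{2} + 0\right) \left(-1\right) = \frac{1019}{2} \left(-1\right) = - \frac{1019}{2}$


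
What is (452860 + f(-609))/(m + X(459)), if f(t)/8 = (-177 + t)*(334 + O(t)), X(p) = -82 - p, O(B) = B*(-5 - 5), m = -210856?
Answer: 39941252/211397 ≈ 188.94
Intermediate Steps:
O(B) = -10*B (O(B) = B*(-10) = -10*B)
f(t) = 8*(-177 + t)*(334 - 10*t) (f(t) = 8*((-177 + t)*(334 - 10*t)) = 8*(-177 + t)*(334 - 10*t))
(452860 + f(-609))/(m + X(459)) = (452860 + (-472944 - 80*(-609)² + 16832*(-609)))/(-210856 + (-82 - 1*459)) = (452860 + (-472944 - 80*370881 - 10250688))/(-210856 + (-82 - 459)) = (452860 + (-472944 - 29670480 - 10250688))/(-210856 - 541) = (452860 - 40394112)/(-211397) = -39941252*(-1/211397) = 39941252/211397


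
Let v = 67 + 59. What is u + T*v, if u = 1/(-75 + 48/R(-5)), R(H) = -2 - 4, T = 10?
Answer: 104579/83 ≈ 1260.0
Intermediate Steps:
v = 126
R(H) = -6
u = -1/83 (u = 1/(-75 + 48/(-6)) = 1/(-75 + 48*(-⅙)) = 1/(-75 - 8) = 1/(-83) = -1/83 ≈ -0.012048)
u + T*v = -1/83 + 10*126 = -1/83 + 1260 = 104579/83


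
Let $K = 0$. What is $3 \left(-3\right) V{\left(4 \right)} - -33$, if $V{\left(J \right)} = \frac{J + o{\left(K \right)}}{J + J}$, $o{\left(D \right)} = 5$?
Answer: $\frac{183}{8} \approx 22.875$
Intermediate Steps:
$V{\left(J \right)} = \frac{5 + J}{2 J}$ ($V{\left(J \right)} = \frac{J + 5}{J + J} = \frac{5 + J}{2 J}$)
$3 \left(-3\right) V{\left(4 \right)} - -33 = 3 \left(-3\right) \frac{5 + 4}{2 \cdot 4} - -33 = - 9 \cdot \frac{1}{2} \cdot \frac{1}{4} \cdot 9 + 33 = \left(-9\right) \frac{9}{8} + 33 = - \frac{81}{8} + 33 = \frac{183}{8}$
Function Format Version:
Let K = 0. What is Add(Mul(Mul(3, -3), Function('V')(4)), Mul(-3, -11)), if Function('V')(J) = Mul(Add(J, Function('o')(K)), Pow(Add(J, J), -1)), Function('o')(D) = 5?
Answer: Rational(183, 8) ≈ 22.875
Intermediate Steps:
Function('V')(J) = Mul(Rational(1, 2), Pow(J, -1), Add(5, J)) (Function('V')(J) = Mul(Add(J, 5), Pow(Add(J, J), -1)) = Mul(Add(5, J), Pow(Mul(2, J), -1)) = Mul(Add(5, J), Mul(Rational(1, 2), Pow(J, -1))) = Mul(Rational(1, 2), Pow(J, -1), Add(5, J)))
Add(Mul(Mul(3, -3), Function('V')(4)), Mul(-3, -11)) = Add(Mul(Mul(3, -3), Mul(Rational(1, 2), Pow(4, -1), Add(5, 4))), Mul(-3, -11)) = Add(Mul(-9, Mul(Rational(1, 2), Rational(1, 4), 9)), 33) = Add(Mul(-9, Rational(9, 8)), 33) = Add(Rational(-81, 8), 33) = Rational(183, 8)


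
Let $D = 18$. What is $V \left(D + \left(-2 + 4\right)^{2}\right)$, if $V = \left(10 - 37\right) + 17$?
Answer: $-220$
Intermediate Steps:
$V = -10$ ($V = -27 + 17 = -10$)
$V \left(D + \left(-2 + 4\right)^{2}\right) = - 10 \left(18 + \left(-2 + 4\right)^{2}\right) = - 10 \left(18 + 2^{2}\right) = - 10 \left(18 + 4\right) = \left(-10\right) 22 = -220$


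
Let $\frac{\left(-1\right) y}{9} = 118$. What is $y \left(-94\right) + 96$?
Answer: $99924$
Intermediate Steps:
$y = -1062$ ($y = \left(-9\right) 118 = -1062$)
$y \left(-94\right) + 96 = \left(-1062\right) \left(-94\right) + 96 = 99828 + 96 = 99924$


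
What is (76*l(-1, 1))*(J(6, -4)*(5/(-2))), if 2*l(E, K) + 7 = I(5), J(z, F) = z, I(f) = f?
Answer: 1140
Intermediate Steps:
l(E, K) = -1 (l(E, K) = -7/2 + (1/2)*5 = -7/2 + 5/2 = -1)
(76*l(-1, 1))*(J(6, -4)*(5/(-2))) = (76*(-1))*(6*(5/(-2))) = -456*5*(-1/2) = -456*(-5)/2 = -76*(-15) = 1140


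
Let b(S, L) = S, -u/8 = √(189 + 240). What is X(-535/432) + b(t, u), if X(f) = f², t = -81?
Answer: -14830319/186624 ≈ -79.466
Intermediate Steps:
u = -8*√429 (u = -8*√(189 + 240) = -8*√429 ≈ -165.70)
X(-535/432) + b(t, u) = (-535/432)² - 81 = 286225/186624 - 81 = -14830319/186624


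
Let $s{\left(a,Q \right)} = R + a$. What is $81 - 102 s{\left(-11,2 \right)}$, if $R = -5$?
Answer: $1713$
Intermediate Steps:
$s{\left(a,Q \right)} = -5 + a$
$81 - 102 s{\left(-11,2 \right)} = 81 - 102 \left(-5 - 11\right) = 81 - -1632 = 81 + 1632 = 1713$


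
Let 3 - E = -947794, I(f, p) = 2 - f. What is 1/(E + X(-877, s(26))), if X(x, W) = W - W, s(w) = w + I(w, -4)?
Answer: 1/947797 ≈ 1.0551e-6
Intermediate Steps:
E = 947797 (E = 3 - 1*(-947794) = 3 + 947794 = 947797)
s(w) = 2 (s(w) = w + (2 - w) = 2)
X(x, W) = 0
1/(E + X(-877, s(26))) = 1/(947797 + 0) = 1/947797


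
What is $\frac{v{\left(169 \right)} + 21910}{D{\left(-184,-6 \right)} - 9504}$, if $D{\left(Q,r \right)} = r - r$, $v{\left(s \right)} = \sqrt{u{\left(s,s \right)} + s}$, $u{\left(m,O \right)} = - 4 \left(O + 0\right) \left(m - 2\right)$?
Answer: $- \frac{10955}{4752} - \frac{13 i \sqrt{667}}{9504} \approx -2.3053 - 0.035326 i$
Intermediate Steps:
$u{\left(m,O \right)} = - 4 O \left(-2 + m\right)$
$v{\left(s \right)} = \sqrt{s + 4 s \left(2 - s\right)}$ ($v{\left(s \right)} = \sqrt{4 s \left(2 - s\right) + s} = \sqrt{s + 4 s \left(2 - s\right)}$)
$D{\left(Q,r \right)} = 0$
$\frac{v{\left(169 \right)} + 21910}{D{\left(-184,-6 \right)} - 9504} = \frac{\sqrt{169 \left(9 - 676\right)} + 21910}{0 - 9504} = \frac{\sqrt{169 \left(9 - 676\right)} + 21910}{-9504} = \left(\sqrt{169 \left(-667\right)} + 21910\right) \left(- \frac{1}{9504}\right) = \left(\sqrt{-112723} + 21910\right) \left(- \frac{1}{9504}\right) = \left(13 i \sqrt{667} + 21910\right) \left(- \frac{1}{9504}\right) = \left(21910 + 13 i \sqrt{667}\right) \left(- \frac{1}{9504}\right) = - \frac{10955}{4752} - \frac{13 i \sqrt{667}}{9504}$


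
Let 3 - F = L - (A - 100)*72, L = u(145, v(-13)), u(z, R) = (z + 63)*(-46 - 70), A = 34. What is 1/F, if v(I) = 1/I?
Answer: 1/19379 ≈ 5.1602e-5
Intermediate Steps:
u(z, R) = -7308 - 116*z (u(z, R) = (63 + z)*(-116) = -7308 - 116*z)
L = -24128 (L = -7308 - 116*145 = -7308 - 16820 = -24128)
F = 19379 (F = 3 - (-24128 - (34 - 100)*72) = 3 - (-24128 - (-66)*72) = 3 - (-24128 - 1*(-4752)) = 3 - (-24128 + 4752) = 3 - 1*(-19376) = 3 + 19376 = 19379)
1/F = 1/19379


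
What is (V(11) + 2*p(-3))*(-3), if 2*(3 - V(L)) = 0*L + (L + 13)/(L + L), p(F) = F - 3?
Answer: 315/11 ≈ 28.636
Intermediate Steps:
p(F) = -3 + F
V(L) = 3 - (13 + L)/(4*L) (V(L) = 3 - (0*L + (L + 13)/(L + L))/2 = 3 - (0 + (13 + L)/((2*L)))/2 = 3 - (0 + (13 + L)*(1/(2*L)))/2 = 3 - (0 + (13 + L)/(2*L))/2 = 3 - (13 + L)/(4*L))
(V(11) + 2*p(-3))*(-3) = ((1/4)*(-13 + 11*11)/11 + 2*(-3 - 3))*(-3) = ((1/4)*(1/11)*(-13 + 121) + 2*(-6))*(-3) = ((1/4)*(1/11)*108 - 12)*(-3) = (27/11 - 12)*(-3) = -105/11*(-3) = 315/11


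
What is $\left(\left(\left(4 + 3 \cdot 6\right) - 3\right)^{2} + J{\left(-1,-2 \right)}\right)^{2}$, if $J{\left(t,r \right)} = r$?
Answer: $128881$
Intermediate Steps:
$\left(\left(\left(4 + 3 \cdot 6\right) - 3\right)^{2} + J{\left(-1,-2 \right)}\right)^{2} = \left(\left(\left(4 + 3 \cdot 6\right) - 3\right)^{2} - 2\right)^{2} = \left(\left(\left(4 + 18\right) - 3\right)^{2} - 2\right)^{2} = \left(\left(22 - 3\right)^{2} - 2\right)^{2} = \left(19^{2} - 2\right)^{2} = \left(361 - 2\right)^{2} = 359^{2} = 128881$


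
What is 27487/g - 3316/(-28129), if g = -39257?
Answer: -643005611/1104260153 ≈ -0.58230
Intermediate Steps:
27487/g - 3316/(-28129) = 27487/(-39257) - 3316/(-28129) = 27487*(-1/39257) - 3316*(-1/28129) = -27487/39257 + 3316/28129 = -643005611/1104260153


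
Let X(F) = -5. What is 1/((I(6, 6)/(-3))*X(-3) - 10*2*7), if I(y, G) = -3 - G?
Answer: -1/155 ≈ -0.0064516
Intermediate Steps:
1/((I(6, 6)/(-3))*X(-3) - 10*2*7) = 1/(((-3 - 1*6)/(-3))*(-5) - 10*2*7) = 1/(-(-3 - 6)/3*(-5) - 20*7) = 1/(-⅓*(-9)*(-5) - 140) = 1/(3*(-5) - 140) = 1/(-15 - 140) = 1/(-155) = -1/155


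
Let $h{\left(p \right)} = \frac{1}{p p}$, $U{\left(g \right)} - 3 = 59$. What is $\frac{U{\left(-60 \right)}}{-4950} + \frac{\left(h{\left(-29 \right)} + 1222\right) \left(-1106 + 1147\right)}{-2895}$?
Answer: $- \frac{6957442498}{401724675} \approx -17.319$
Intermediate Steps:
$U{\left(g \right)} = 62$ ($U{\left(g \right)} = 3 + 59 = 62$)
$h{\left(p \right)} = \frac{1}{p^{2}}$
$\frac{U{\left(-60 \right)}}{-4950} + \frac{\left(h{\left(-29 \right)} + 1222\right) \left(-1106 + 1147\right)}{-2895} = \frac{62}{-4950} + \frac{\left(\frac{1}{841} + 1222\right) \left(-1106 + 1147\right)}{-2895} = 62 \left(- \frac{1}{4950}\right) + \left(\frac{1}{841} + 1222\right) 41 \left(- \frac{1}{2895}\right) = - \frac{31}{2475} + \frac{1027703}{841} \cdot 41 \left(- \frac{1}{2895}\right) = - \frac{31}{2475} + \frac{42135823}{841} \left(- \frac{1}{2895}\right) = - \frac{31}{2475} - \frac{42135823}{2434695} = - \frac{6957442498}{401724675}$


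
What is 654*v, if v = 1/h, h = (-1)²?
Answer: 654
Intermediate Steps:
h = 1
v = 1 (v = 1/1 = 1)
654*v = 654*1 = 654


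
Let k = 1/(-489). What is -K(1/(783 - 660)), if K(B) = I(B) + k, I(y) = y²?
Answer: 4880/2466027 ≈ 0.0019789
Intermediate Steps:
k = -1/489 ≈ -0.0020450
K(B) = -1/489 + B² (K(B) = B² - 1/489 = -1/489 + B²)
-K(1/(783 - 660)) = -(-1/489 + (1/(783 - 660))²) = -(-1/489 + (1/123)²) = -(-1/489 + 1/15129) = -1*(-4880/2466027) = 4880/2466027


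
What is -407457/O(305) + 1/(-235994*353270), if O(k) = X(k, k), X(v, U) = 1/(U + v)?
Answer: -20721411629840532601/83369600380 ≈ -2.4855e+8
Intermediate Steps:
O(k) = 1/(2*k) (O(k) = 1/(k + k) = 1/(2*k))
-407457/O(305) + 1/(-235994*353270) = -407457/((1/2)/305) + 1/(-235994*353270) = -407457/((1/2)*(1/305)) - 1/235994*1/353270 = -407457/1/610 - 1/83369600380 = -407457*610 - 1/83369600380 = -248548770 - 1/83369600380 = -20721411629840532601/83369600380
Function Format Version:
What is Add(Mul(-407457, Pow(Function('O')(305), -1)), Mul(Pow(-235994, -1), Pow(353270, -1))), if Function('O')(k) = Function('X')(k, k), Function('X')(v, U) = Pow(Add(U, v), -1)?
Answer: Rational(-20721411629840532601, 83369600380) ≈ -2.4855e+8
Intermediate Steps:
Function('O')(k) = Mul(Rational(1, 2), Pow(k, -1)) (Function('O')(k) = Pow(Add(k, k), -1) = Pow(Mul(2, k), -1) = Mul(Rational(1, 2), Pow(k, -1)))
Add(Mul(-407457, Pow(Function('O')(305), -1)), Mul(Pow(-235994, -1), Pow(353270, -1))) = Add(Mul(-407457, Pow(Mul(Rational(1, 2), Pow(305, -1)), -1)), Mul(Pow(-235994, -1), Pow(353270, -1))) = Add(Mul(-407457, Pow(Mul(Rational(1, 2), Rational(1, 305)), -1)), Mul(Rational(-1, 235994), Rational(1, 353270))) = Add(Mul(-407457, Pow(Rational(1, 610), -1)), Rational(-1, 83369600380)) = Add(Mul(-407457, 610), Rational(-1, 83369600380)) = Add(-248548770, Rational(-1, 83369600380)) = Rational(-20721411629840532601, 83369600380)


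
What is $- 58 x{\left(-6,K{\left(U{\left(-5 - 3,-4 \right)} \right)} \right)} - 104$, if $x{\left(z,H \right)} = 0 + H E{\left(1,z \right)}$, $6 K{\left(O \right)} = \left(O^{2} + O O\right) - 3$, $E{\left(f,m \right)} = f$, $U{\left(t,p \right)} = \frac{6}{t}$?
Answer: $- \frac{687}{8} \approx -85.875$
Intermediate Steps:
$K{\left(O \right)} = - \frac{1}{2} + \frac{O^{2}}{3}$ ($K{\left(O \right)} = \frac{\left(O^{2} + O O\right) - 3}{6} = \frac{\left(O^{2} + O^{2}\right) - 3}{6} = \frac{2 O^{2} - 3}{6} = \frac{-3 + 2 O^{2}}{6} = - \frac{1}{2} + \frac{O^{2}}{3}$)
$x{\left(z,H \right)} = H$ ($x{\left(z,H \right)} = 0 + H 1 = 0 + H = H$)
$- 58 x{\left(-6,K{\left(U{\left(-5 - 3,-4 \right)} \right)} \right)} - 104 = - 58 \left(- \frac{1}{2} + \frac{\left(\frac{6}{-5 - 3}\right)^{2}}{3}\right) - 104 = - 58 \left(- \frac{1}{2} + \frac{\left(\frac{6}{-8}\right)^{2}}{3}\right) - 104 = - 58 \left(- \frac{1}{2} + \frac{\left(6 \left(- \frac{1}{8}\right)\right)^{2}}{3}\right) - 104 = - 58 \left(- \frac{1}{2} + \frac{\left(- \frac{3}{4}\right)^{2}}{3}\right) - 104 = - 58 \left(- \frac{1}{2} + \frac{1}{3} \cdot \frac{9}{16}\right) - 104 = - 58 \left(- \frac{1}{2} + \frac{3}{16}\right) - 104 = \left(-58\right) \left(- \frac{5}{16}\right) - 104 = \frac{145}{8} - 104 = - \frac{687}{8}$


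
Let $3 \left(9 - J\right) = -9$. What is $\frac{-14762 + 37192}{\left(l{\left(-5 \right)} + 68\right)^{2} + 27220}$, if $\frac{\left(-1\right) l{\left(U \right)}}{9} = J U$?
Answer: $\frac{11215}{198442} \approx 0.056515$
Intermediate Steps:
$J = 12$ ($J = 9 - -3 = 9 + 3 = 12$)
$l{\left(U \right)} = - 108 U$ ($l{\left(U \right)} = - 9 \cdot 12 U = - 108 U$)
$\frac{-14762 + 37192}{\left(l{\left(-5 \right)} + 68\right)^{2} + 27220} = \frac{-14762 + 37192}{\left(\left(-108\right) \left(-5\right) + 68\right)^{2} + 27220} = \frac{22430}{\left(540 + 68\right)^{2} + 27220} = \frac{22430}{608^{2} + 27220} = \frac{22430}{369664 + 27220} = \frac{22430}{396884} = 22430 \cdot \frac{1}{396884} = \frac{11215}{198442}$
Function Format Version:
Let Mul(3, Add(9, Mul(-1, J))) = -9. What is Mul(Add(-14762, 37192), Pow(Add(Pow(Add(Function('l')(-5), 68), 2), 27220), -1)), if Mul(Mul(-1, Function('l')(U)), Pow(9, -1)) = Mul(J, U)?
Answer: Rational(11215, 198442) ≈ 0.056515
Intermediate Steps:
J = 12 (J = Add(9, Mul(Rational(-1, 3), -9)) = Add(9, 3) = 12)
Function('l')(U) = Mul(-108, U) (Function('l')(U) = Mul(-9, Mul(12, U)) = Mul(-108, U))
Mul(Add(-14762, 37192), Pow(Add(Pow(Add(Function('l')(-5), 68), 2), 27220), -1)) = Mul(Add(-14762, 37192), Pow(Add(Pow(Add(Mul(-108, -5), 68), 2), 27220), -1)) = Mul(22430, Pow(Add(Pow(Add(540, 68), 2), 27220), -1)) = Mul(22430, Pow(Add(Pow(608, 2), 27220), -1)) = Mul(22430, Pow(Add(369664, 27220), -1)) = Mul(22430, Pow(396884, -1)) = Mul(22430, Rational(1, 396884)) = Rational(11215, 198442)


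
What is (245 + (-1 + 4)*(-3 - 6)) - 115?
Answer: 103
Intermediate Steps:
(245 + (-1 + 4)*(-3 - 6)) - 115 = (245 + 3*(-9)) - 115 = (245 - 27) - 115 = 218 - 115 = 103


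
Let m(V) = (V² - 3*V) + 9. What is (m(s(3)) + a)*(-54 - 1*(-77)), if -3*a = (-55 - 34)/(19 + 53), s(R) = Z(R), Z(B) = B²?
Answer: 315031/216 ≈ 1458.5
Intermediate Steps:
s(R) = R²
m(V) = 9 + V² - 3*V
a = 89/216 (a = -(-55 - 34)/(3*(19 + 53)) = -(-89)/(3*72) = -⅓*(-89/72) = 89/216 ≈ 0.41204)
(m(s(3)) + a)*(-54 - 1*(-77)) = ((9 + (3²)² - 3*3²) + 89/216)*(-54 - 1*(-77)) = ((9 + 9² - 3*9) + 89/216)*(-54 + 77) = ((9 + 81 - 27) + 89/216)*23 = (63 + 89/216)*23 = (13697/216)*23 = 315031/216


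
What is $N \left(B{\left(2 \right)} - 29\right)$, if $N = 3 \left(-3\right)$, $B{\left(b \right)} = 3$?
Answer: $234$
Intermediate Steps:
$N = -9$
$N \left(B{\left(2 \right)} - 29\right) = - 9 \left(3 - 29\right) = \left(-9\right) \left(-26\right) = 234$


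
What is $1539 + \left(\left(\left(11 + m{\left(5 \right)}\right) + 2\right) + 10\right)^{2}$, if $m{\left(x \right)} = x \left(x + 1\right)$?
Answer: $4348$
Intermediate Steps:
$m{\left(x \right)} = x \left(1 + x\right)$
$1539 + \left(\left(\left(11 + m{\left(5 \right)}\right) + 2\right) + 10\right)^{2} = 1539 + \left(\left(\left(11 + 5 \left(1 + 5\right)\right) + 2\right) + 10\right)^{2} = 1539 + \left(\left(\left(11 + 5 \cdot 6\right) + 2\right) + 10\right)^{2} = 1539 + \left(\left(\left(11 + 30\right) + 2\right) + 10\right)^{2} = 1539 + \left(\left(41 + 2\right) + 10\right)^{2} = 1539 + \left(43 + 10\right)^{2} = 1539 + 53^{2} = 1539 + 2809 = 4348$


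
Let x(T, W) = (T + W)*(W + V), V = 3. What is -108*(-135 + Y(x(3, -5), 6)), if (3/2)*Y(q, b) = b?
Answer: 14148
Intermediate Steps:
x(T, W) = (3 + W)*(T + W) (x(T, W) = (T + W)*(W + 3) = (T + W)*(3 + W) = (3 + W)*(T + W))
Y(q, b) = 2*b/3
-108*(-135 + Y(x(3, -5), 6)) = -108*(-135 + (⅔)*6) = -108*(-135 + 4) = -108*(-131) = 14148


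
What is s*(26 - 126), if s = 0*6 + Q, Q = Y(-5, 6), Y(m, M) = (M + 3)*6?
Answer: -5400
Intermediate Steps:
Y(m, M) = 18 + 6*M (Y(m, M) = (3 + M)*6 = 18 + 6*M)
Q = 54 (Q = 18 + 6*6 = 18 + 36 = 54)
s = 54 (s = 0*6 + 54 = 0 + 54 = 54)
s*(26 - 126) = 54*(26 - 126) = 54*(-100) = -5400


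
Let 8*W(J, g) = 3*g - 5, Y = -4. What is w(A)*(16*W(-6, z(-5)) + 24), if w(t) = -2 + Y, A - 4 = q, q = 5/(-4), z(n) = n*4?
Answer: 636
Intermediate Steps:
z(n) = 4*n
W(J, g) = -5/8 + 3*g/8 (W(J, g) = (3*g - 5)/8 = (-5 + 3*g)/8 = -5/8 + 3*g/8)
q = -5/4 (q = 5*(-¼) = -5/4 ≈ -1.2500)
A = 11/4 (A = 4 - 5/4 = 11/4 ≈ 2.7500)
w(t) = -6 (w(t) = -2 - 4 = -6)
w(A)*(16*W(-6, z(-5)) + 24) = -6*(16*(-5/8 + 3*(4*(-5))/8) + 24) = -6*(16*(-5/8 + (3/8)*(-20)) + 24) = -6*(16*(-5/8 - 15/2) + 24) = -6*(16*(-65/8) + 24) = -6*(-130 + 24) = -6*(-106) = 636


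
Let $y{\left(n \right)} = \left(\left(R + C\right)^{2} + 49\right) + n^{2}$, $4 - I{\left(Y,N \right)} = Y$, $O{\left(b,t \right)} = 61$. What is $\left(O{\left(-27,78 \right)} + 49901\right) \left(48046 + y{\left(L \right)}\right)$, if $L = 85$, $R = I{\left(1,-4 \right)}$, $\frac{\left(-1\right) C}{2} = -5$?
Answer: $2772341418$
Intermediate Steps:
$C = 10$ ($C = \left(-2\right) \left(-5\right) = 10$)
$I{\left(Y,N \right)} = 4 - Y$
$R = 3$ ($R = 4 - 1 = 3$)
$y{\left(n \right)} = 218 + n^{2}$ ($y{\left(n \right)} = \left(\left(3 + 10\right)^{2} + 49\right) + n^{2} = \left(13^{2} + 49\right) + n^{2} = \left(169 + 49\right) + n^{2} = 218 + n^{2}$)
$\left(O{\left(-27,78 \right)} + 49901\right) \left(48046 + y{\left(L \right)}\right) = \left(61 + 49901\right) \left(48046 + \left(218 + 85^{2}\right)\right) = 49962 \left(48046 + \left(218 + 7225\right)\right) = 49962 \left(48046 + 7443\right) = 49962 \cdot 55489 = 2772341418$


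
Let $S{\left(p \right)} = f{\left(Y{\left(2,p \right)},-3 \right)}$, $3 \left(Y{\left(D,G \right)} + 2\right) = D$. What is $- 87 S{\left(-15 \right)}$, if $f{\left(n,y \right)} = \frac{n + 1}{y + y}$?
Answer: $- \frac{29}{6} \approx -4.8333$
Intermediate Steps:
$Y{\left(D,G \right)} = -2 + \frac{D}{3}$
$f{\left(n,y \right)} = \frac{1 + n}{2 y}$
$S{\left(p \right)} = \frac{1}{18}$ ($S{\left(p \right)} = \frac{1 + \left(-2 + \frac{1}{3} \cdot 2\right)}{2 \left(-3\right)} = \frac{1}{2} \left(- \frac{1}{3}\right) \left(1 + \left(-2 + \frac{2}{3}\right)\right) = \frac{1}{2} \left(- \frac{1}{3}\right) \left(1 - \frac{4}{3}\right) = \frac{1}{2} \left(- \frac{1}{3}\right) \left(- \frac{1}{3}\right) = \frac{1}{18}$)
$- 87 S{\left(-15 \right)} = \left(-87\right) \frac{1}{18} = - \frac{29}{6}$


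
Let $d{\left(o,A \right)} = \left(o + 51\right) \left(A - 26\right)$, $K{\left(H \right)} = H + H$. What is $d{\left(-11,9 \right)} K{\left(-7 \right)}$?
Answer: $9520$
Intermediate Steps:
$K{\left(H \right)} = 2 H$
$d{\left(o,A \right)} = \left(-26 + A\right) \left(51 + o\right)$ ($d{\left(o,A \right)} = \left(51 + o\right) \left(-26 + A\right) = \left(-26 + A\right) \left(51 + o\right)$)
$d{\left(-11,9 \right)} K{\left(-7 \right)} = \left(-1326 - -286 + 51 \cdot 9 + 9 \left(-11\right)\right) 2 \left(-7\right) = \left(-1326 + 286 + 459 - 99\right) \left(-14\right) = \left(-680\right) \left(-14\right) = 9520$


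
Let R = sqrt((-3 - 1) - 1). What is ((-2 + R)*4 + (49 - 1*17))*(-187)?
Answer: -4488 - 748*I*sqrt(5) ≈ -4488.0 - 1672.6*I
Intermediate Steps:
R = I*sqrt(5) (R = sqrt(-4 - 1) = sqrt(-5) = I*sqrt(5) ≈ 2.2361*I)
((-2 + R)*4 + (49 - 1*17))*(-187) = ((-2 + I*sqrt(5))*4 + (49 - 1*17))*(-187) = ((-8 + 4*I*sqrt(5)) + (49 - 17))*(-187) = ((-8 + 4*I*sqrt(5)) + 32)*(-187) = (24 + 4*I*sqrt(5))*(-187) = -4488 - 748*I*sqrt(5)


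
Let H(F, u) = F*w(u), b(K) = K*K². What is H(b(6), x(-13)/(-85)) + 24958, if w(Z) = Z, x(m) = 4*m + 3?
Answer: 2132014/85 ≈ 25083.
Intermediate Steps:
x(m) = 3 + 4*m
b(K) = K³
H(F, u) = F*u
H(b(6), x(-13)/(-85)) + 24958 = 6³*((3 + 4*(-13))/(-85)) + 24958 = 216*((3 - 52)*(-1/85)) + 24958 = 216*(-49*(-1/85)) + 24958 = 216*(49/85) + 24958 = 10584/85 + 24958 = 2132014/85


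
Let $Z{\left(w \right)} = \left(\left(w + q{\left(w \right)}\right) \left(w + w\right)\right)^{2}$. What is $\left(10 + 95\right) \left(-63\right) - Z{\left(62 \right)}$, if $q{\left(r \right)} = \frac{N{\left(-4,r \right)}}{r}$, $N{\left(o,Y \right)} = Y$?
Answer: $-61033959$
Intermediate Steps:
$q{\left(r \right)} = 1$ ($q{\left(r \right)} = \frac{r}{r} = 1$)
$Z{\left(w \right)} = 4 w^{2} \left(1 + w\right)^{2}$ ($Z{\left(w \right)} = \left(\left(w + 1\right) \left(w + w\right)\right)^{2} = \left(\left(1 + w\right) 2 w\right)^{2} = \left(2 w \left(1 + w\right)\right)^{2} = 4 w^{2} \left(1 + w\right)^{2}$)
$\left(10 + 95\right) \left(-63\right) - Z{\left(62 \right)} = \left(10 + 95\right) \left(-63\right) - 4 \cdot 62^{2} \left(1 + 62\right)^{2} = 105 \left(-63\right) - 4 \cdot 3844 \cdot 63^{2} = -6615 - 4 \cdot 3844 \cdot 3969 = -6615 - 61027344 = -61033959$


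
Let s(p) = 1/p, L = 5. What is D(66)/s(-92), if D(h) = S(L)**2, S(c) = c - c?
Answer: 0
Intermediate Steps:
S(c) = 0
D(h) = 0 (D(h) = 0**2 = 0)
D(66)/s(-92) = 0/(1/(-92)) = 0/(-1/92) = 0*(-92) = 0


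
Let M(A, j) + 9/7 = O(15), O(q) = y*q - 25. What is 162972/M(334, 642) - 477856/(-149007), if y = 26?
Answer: 85602201502/189685911 ≈ 451.28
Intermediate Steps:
O(q) = -25 + 26*q (O(q) = 26*q - 25 = -25 + 26*q)
M(A, j) = 2546/7 (M(A, j) = -9/7 + (-25 + 26*15) = -9/7 + (-25 + 390) = -9/7 + 365 = 2546/7)
162972/M(334, 642) - 477856/(-149007) = 162972/(2546/7) - 477856/(-149007) = 162972*(7/2546) - 477856*(-1/149007) = 570402/1273 + 477856/149007 = 85602201502/189685911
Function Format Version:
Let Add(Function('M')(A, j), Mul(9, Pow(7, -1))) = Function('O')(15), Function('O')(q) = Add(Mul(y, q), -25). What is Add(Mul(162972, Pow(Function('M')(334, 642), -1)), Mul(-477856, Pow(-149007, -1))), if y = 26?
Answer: Rational(85602201502, 189685911) ≈ 451.28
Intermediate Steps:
Function('O')(q) = Add(-25, Mul(26, q)) (Function('O')(q) = Add(Mul(26, q), -25) = Add(-25, Mul(26, q)))
Function('M')(A, j) = Rational(2546, 7) (Function('M')(A, j) = Add(Rational(-9, 7), Add(-25, Mul(26, 15))) = Add(Rational(-9, 7), Add(-25, 390)) = Add(Rational(-9, 7), 365) = Rational(2546, 7))
Add(Mul(162972, Pow(Function('M')(334, 642), -1)), Mul(-477856, Pow(-149007, -1))) = Add(Mul(162972, Pow(Rational(2546, 7), -1)), Mul(-477856, Pow(-149007, -1))) = Add(Mul(162972, Rational(7, 2546)), Mul(-477856, Rational(-1, 149007))) = Add(Rational(570402, 1273), Rational(477856, 149007)) = Rational(85602201502, 189685911)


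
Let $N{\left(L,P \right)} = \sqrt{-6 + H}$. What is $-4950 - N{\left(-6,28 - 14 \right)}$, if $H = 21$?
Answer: $-4950 - \sqrt{15} \approx -4953.9$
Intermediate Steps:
$N{\left(L,P \right)} = \sqrt{15}$ ($N{\left(L,P \right)} = \sqrt{-6 + 21} = \sqrt{15}$)
$-4950 - N{\left(-6,28 - 14 \right)} = -4950 - \sqrt{15}$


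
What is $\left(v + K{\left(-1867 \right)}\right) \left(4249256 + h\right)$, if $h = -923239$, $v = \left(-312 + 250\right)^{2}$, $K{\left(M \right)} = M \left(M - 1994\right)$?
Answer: $23988335515627$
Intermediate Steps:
$K{\left(M \right)} = M \left(-1994 + M\right)$
$v = 3844$ ($v = \left(-62\right)^{2} = 3844$)
$\left(v + K{\left(-1867 \right)}\right) \left(4249256 + h\right) = \left(3844 - 1867 \left(-1994 - 1867\right)\right) \left(4249256 - 923239\right) = \left(3844 - -7208487\right) 3326017 = \left(3844 + 7208487\right) 3326017 = 7212331 \cdot 3326017 = 23988335515627$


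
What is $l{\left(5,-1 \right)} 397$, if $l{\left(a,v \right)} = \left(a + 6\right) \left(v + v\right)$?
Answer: $-8734$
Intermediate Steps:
$l{\left(a,v \right)} = 2 v \left(6 + a\right)$ ($l{\left(a,v \right)} = \left(6 + a\right) 2 v = 2 v \left(6 + a\right)$)
$l{\left(5,-1 \right)} 397 = 2 \left(-1\right) \left(6 + 5\right) 397 = 2 \left(-1\right) 11 \cdot 397 = \left(-22\right) 397 = -8734$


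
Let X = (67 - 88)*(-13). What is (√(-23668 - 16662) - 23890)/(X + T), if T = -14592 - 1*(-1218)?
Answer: 23890/13101 - I*√40330/13101 ≈ 1.8235 - 0.015329*I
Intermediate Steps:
X = 273 (X = -21*(-13) = 273)
T = -13374 (T = -14592 + 1218 = -13374)
(√(-23668 - 16662) - 23890)/(X + T) = (√(-23668 - 16662) - 23890)/(273 - 13374) = (√(-40330) - 23890)/(-13101) = (I*√40330 - 23890)*(-1/13101) = (-23890 + I*√40330)*(-1/13101) = 23890/13101 - I*√40330/13101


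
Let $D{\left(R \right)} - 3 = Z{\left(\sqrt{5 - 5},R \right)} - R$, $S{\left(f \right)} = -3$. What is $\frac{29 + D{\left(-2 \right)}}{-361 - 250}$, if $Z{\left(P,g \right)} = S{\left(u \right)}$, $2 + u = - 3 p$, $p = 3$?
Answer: $- \frac{31}{611} \approx -0.050736$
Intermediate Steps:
$u = -11$ ($u = -2 - 9 = -11$)
$Z{\left(P,g \right)} = -3$
$D{\left(R \right)} = - R$ ($D{\left(R \right)} = 3 - \left(3 + R\right) = - R$)
$\frac{29 + D{\left(-2 \right)}}{-361 - 250} = \frac{29 - -2}{-361 - 250} = \frac{29 + 2}{-611} = 31 \left(- \frac{1}{611}\right) = - \frac{31}{611}$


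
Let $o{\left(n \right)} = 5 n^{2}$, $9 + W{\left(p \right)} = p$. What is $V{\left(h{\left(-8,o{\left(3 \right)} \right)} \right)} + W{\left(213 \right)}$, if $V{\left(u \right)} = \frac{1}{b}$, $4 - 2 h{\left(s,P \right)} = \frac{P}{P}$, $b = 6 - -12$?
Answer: $\frac{3673}{18} \approx 204.06$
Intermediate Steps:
$b = 18$ ($b = 6 + 12 = 18$)
$W{\left(p \right)} = -9 + p$
$h{\left(s,P \right)} = \frac{3}{2}$ ($h{\left(s,P \right)} = 2 - \frac{P \frac{1}{P}}{2} = 2 - \frac{1}{2} = \frac{3}{2}$)
$V{\left(u \right)} = \frac{1}{18}$
$V{\left(h{\left(-8,o{\left(3 \right)} \right)} \right)} + W{\left(213 \right)} = \frac{1}{18} + \left(-9 + 213\right) = \frac{1}{18} + 204 = \frac{3673}{18}$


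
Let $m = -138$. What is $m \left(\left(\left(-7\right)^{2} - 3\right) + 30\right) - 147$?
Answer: $-10635$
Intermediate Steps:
$m \left(\left(\left(-7\right)^{2} - 3\right) + 30\right) - 147 = - 138 \left(\left(\left(-7\right)^{2} - 3\right) + 30\right) - 147 = - 138 \left(\left(49 - 3\right) + 30\right) - 147 = - 138 \left(46 + 30\right) - 147 = \left(-138\right) 76 - 147 = -10488 - 147 = -10635$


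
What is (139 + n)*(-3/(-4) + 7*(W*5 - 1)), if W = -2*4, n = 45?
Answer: -52670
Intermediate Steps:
W = -8
(139 + n)*(-3/(-4) + 7*(W*5 - 1)) = (139 + 45)*(-3/(-4) + 7*(-8*5 - 1)) = 184*(-3*(-¼) + 7*(-40 - 1)) = 184*(¾ + 7*(-41)) = 184*(¾ - 287) = 184*(-1145/4) = -52670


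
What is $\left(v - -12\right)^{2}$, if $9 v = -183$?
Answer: $\frac{625}{9} \approx 69.444$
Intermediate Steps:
$v = - \frac{61}{3}$ ($v = \frac{1}{9} \left(-183\right) = - \frac{61}{3} \approx -20.333$)
$\left(v - -12\right)^{2} = \left(- \frac{61}{3} - -12\right)^{2} = \left(- \frac{61}{3} + \left(-209 + 221\right)\right)^{2} = \left(- \frac{61}{3} + 12\right)^{2} = \left(- \frac{25}{3}\right)^{2} = \frac{625}{9}$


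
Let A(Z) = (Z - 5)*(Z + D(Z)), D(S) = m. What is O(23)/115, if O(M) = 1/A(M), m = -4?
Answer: 1/39330 ≈ 2.5426e-5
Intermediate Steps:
D(S) = -4
A(Z) = (-5 + Z)*(-4 + Z) (A(Z) = (Z - 5)*(Z - 4) = (-5 + Z)*(-4 + Z))
O(M) = 1/(20 + M² - 9*M)
O(23)/115 = 1/((20 + 23² - 9*23)*115) = (1/115)/(20 + 529 - 207) = (1/115)/342 = (1/342)*(1/115) = 1/39330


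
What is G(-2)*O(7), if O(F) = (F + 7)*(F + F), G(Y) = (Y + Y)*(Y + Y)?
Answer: 3136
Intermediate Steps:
G(Y) = 4*Y**2 (G(Y) = (2*Y)*(2*Y) = 4*Y**2)
O(F) = 2*F*(7 + F) (O(F) = (7 + F)*(2*F) = 2*F*(7 + F))
G(-2)*O(7) = (4*(-2)**2)*(2*7*(7 + 7)) = (4*4)*(2*7*14) = 16*196 = 3136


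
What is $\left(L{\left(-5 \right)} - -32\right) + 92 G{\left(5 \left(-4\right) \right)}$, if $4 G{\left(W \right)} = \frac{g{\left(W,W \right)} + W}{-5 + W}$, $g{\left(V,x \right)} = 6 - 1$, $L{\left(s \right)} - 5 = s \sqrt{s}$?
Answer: $\frac{254}{5} - 5 i \sqrt{5} \approx 50.8 - 11.18 i$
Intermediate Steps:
$L{\left(s \right)} = 5 + s^{\frac{3}{2}}$ ($L{\left(s \right)} = 5 + s \sqrt{s} = 5 + s^{\frac{3}{2}}$)
$g{\left(V,x \right)} = 5$ ($g{\left(V,x \right)} = 6 - 1 = 5$)
$G{\left(W \right)} = \frac{5 + W}{4 \left(-5 + W\right)}$ ($G{\left(W \right)} = \frac{\left(5 + W\right) \frac{1}{-5 + W}}{4} = \frac{\frac{1}{-5 + W} \left(5 + W\right)}{4} = \frac{5 + W}{4 \left(-5 + W\right)}$)
$\left(L{\left(-5 \right)} - -32\right) + 92 G{\left(5 \left(-4\right) \right)} = \left(\left(5 + \left(-5\right)^{\frac{3}{2}}\right) - -32\right) + 92 \frac{5 + 5 \left(-4\right)}{4 \left(-5 + 5 \left(-4\right)\right)} = \left(\left(5 - 5 i \sqrt{5}\right) + 32\right) + 92 \frac{5 - 20}{4 \left(-5 - 20\right)} = \left(37 - 5 i \sqrt{5}\right) + 92 \cdot \frac{1}{4} \frac{1}{-25} \left(-15\right) = \left(37 - 5 i \sqrt{5}\right) + 92 \cdot \frac{1}{4} \left(- \frac{1}{25}\right) \left(-15\right) = \left(37 - 5 i \sqrt{5}\right) + 92 \cdot \frac{3}{20} = \left(37 - 5 i \sqrt{5}\right) + \frac{69}{5} = \frac{254}{5} - 5 i \sqrt{5}$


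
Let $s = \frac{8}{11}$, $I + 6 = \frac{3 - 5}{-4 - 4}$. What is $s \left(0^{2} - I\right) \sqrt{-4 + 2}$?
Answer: $\frac{46 i \sqrt{2}}{11} \approx 5.914 i$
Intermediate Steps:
$I = - \frac{23}{4}$ ($I = -6 + \frac{3 - 5}{-4 - 4} = -6 - \frac{2}{-8} = -6 - - \frac{1}{4} = -6 + \frac{1}{4} = - \frac{23}{4} \approx -5.75$)
$s = \frac{8}{11}$ ($s = 8 \cdot \frac{1}{11} = \frac{8}{11} \approx 0.72727$)
$s \left(0^{2} - I\right) \sqrt{-4 + 2} = \frac{8 \left(0^{2} - - \frac{23}{4}\right)}{11} \sqrt{-4 + 2} = \frac{8 \left(0 + \frac{23}{4}\right)}{11} \sqrt{-2} = \frac{8}{11} \cdot \frac{23}{4} i \sqrt{2} = \frac{46 i \sqrt{2}}{11}$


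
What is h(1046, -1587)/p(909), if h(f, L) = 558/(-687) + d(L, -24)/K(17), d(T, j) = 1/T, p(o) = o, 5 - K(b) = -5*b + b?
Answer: -21548515/24115660011 ≈ -0.00089355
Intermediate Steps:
K(b) = 5 + 4*b (K(b) = 5 - (-5*b + b) = 5 - (-4)*b = 5 + 4*b)
h(f, L) = -186/229 + 1/(73*L) (h(f, L) = 558/(-687) + 1/(L*(5 + 4*17)) = 558*(-1/687) + 1/(L*(5 + 68)) = -186/229 + 1/(L*73) = -186/229 + (1/73)/L = -186/229 + 1/(73*L))
h(1046, -1587)/p(909) = ((1/16717)*(229 - 13578*(-1587))/(-1587))/909 = ((1/16717)*(-1/1587)*(229 + 21548286))*(1/909) = ((1/16717)*(-1/1587)*21548515)*(1/909) = -21548515/26529879*1/909 = -21548515/24115660011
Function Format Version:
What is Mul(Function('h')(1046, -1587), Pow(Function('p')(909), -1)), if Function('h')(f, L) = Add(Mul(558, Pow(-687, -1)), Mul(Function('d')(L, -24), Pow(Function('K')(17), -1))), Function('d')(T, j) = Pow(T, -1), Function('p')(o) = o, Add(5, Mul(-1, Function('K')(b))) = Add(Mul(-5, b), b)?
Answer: Rational(-21548515, 24115660011) ≈ -0.00089355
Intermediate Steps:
Function('K')(b) = Add(5, Mul(4, b)) (Function('K')(b) = Add(5, Mul(-1, Add(Mul(-5, b), b))) = Add(5, Mul(-1, Mul(-4, b))) = Add(5, Mul(4, b)))
Function('h')(f, L) = Add(Rational(-186, 229), Mul(Rational(1, 73), Pow(L, -1))) (Function('h')(f, L) = Add(Mul(558, Pow(-687, -1)), Mul(Pow(L, -1), Pow(Add(5, Mul(4, 17)), -1))) = Add(Mul(558, Rational(-1, 687)), Mul(Pow(L, -1), Pow(Add(5, 68), -1))) = Add(Rational(-186, 229), Mul(Pow(L, -1), Pow(73, -1))) = Add(Rational(-186, 229), Mul(Pow(L, -1), Rational(1, 73))) = Add(Rational(-186, 229), Mul(Rational(1, 73), Pow(L, -1))))
Mul(Function('h')(1046, -1587), Pow(Function('p')(909), -1)) = Mul(Mul(Rational(1, 16717), Pow(-1587, -1), Add(229, Mul(-13578, -1587))), Pow(909, -1)) = Mul(Mul(Rational(1, 16717), Rational(-1, 1587), Add(229, 21548286)), Rational(1, 909)) = Mul(Mul(Rational(1, 16717), Rational(-1, 1587), 21548515), Rational(1, 909)) = Mul(Rational(-21548515, 26529879), Rational(1, 909)) = Rational(-21548515, 24115660011)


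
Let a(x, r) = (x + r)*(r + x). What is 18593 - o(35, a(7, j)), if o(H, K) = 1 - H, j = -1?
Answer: 18627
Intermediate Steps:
a(x, r) = (r + x)**2 (a(x, r) = (r + x)*(r + x) = (r + x)**2)
18593 - o(35, a(7, j)) = 18593 - (1 - 1*35) = 18593 - (1 - 35) = 18593 - 1*(-34) = 18593 + 34 = 18627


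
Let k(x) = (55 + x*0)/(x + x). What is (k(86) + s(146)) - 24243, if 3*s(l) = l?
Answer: -12484111/516 ≈ -24194.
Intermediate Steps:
s(l) = l/3
k(x) = 55/(2*x) (k(x) = (55 + 0)/((2*x)) = 55*(1/(2*x)) = 55/(2*x))
(k(86) + s(146)) - 24243 = ((55/2)/86 + (1/3)*146) - 24243 = ((55/2)*(1/86) + 146/3) - 24243 = (55/172 + 146/3) - 24243 = 25277/516 - 24243 = -12484111/516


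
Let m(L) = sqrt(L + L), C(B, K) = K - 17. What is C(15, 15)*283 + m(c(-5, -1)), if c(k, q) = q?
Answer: -566 + I*sqrt(2) ≈ -566.0 + 1.4142*I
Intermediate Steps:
C(B, K) = -17 + K
m(L) = sqrt(2)*sqrt(L) (m(L) = sqrt(2*L) = sqrt(2)*sqrt(L))
C(15, 15)*283 + m(c(-5, -1)) = (-17 + 15)*283 + sqrt(2)*sqrt(-1) = -2*283 + sqrt(2)*I = -566 + I*sqrt(2)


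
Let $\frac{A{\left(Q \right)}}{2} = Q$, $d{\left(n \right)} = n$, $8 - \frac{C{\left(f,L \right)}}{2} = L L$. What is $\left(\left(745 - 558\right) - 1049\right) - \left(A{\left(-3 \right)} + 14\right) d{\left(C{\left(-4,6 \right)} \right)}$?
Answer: $-414$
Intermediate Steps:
$C{\left(f,L \right)} = 16 - 2 L^{2}$ ($C{\left(f,L \right)} = 16 - 2 L L = 16 - 2 L^{2}$)
$A{\left(Q \right)} = 2 Q$
$\left(\left(745 - 558\right) - 1049\right) - \left(A{\left(-3 \right)} + 14\right) d{\left(C{\left(-4,6 \right)} \right)} = \left(\left(745 - 558\right) - 1049\right) - \left(2 \left(-3\right) + 14\right) \left(16 - 2 \cdot 6^{2}\right) = \left(\left(745 - 558\right) - 1049\right) - \left(-6 + 14\right) \left(16 - 72\right) = \left(187 - 1049\right) - 8 \left(16 - 72\right) = -862 - 8 \left(-56\right) = -862 - -448 = -862 + 448 = -414$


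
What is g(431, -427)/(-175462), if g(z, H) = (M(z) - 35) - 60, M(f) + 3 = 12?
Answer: 43/87731 ≈ 0.00049013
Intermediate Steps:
M(f) = 9 (M(f) = -3 + 12 = 9)
g(z, H) = -86 (g(z, H) = (9 - 35) - 60 = -26 - 60 = -86)
g(431, -427)/(-175462) = -86/(-175462) = -86*(-1/175462) = 43/87731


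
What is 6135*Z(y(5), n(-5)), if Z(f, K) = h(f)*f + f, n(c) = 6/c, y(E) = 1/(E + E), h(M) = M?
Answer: 13497/20 ≈ 674.85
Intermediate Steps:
y(E) = 1/(2*E)
Z(f, K) = f + f**2 (Z(f, K) = f*f + f = f**2 + f = f + f**2)
6135*Z(y(5), n(-5)) = 6135*(((1/2)/5)*(1 + (1/2)/5)) = 6135*(((1/2)*(1/5))*(1 + (1/2)*(1/5))) = 6135*((1 + 1/10)/10) = 6135*((1/10)*(11/10)) = 6135*(11/100) = 13497/20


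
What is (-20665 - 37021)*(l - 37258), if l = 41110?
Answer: -222206472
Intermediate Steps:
(-20665 - 37021)*(l - 37258) = (-20665 - 37021)*(41110 - 37258) = -57686*3852 = -222206472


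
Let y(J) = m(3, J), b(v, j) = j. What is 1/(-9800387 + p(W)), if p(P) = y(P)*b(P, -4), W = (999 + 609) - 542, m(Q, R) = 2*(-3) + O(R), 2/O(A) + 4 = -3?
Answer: -7/68602533 ≈ -1.0204e-7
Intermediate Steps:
O(A) = -2/7 (O(A) = 2/(-4 - 3) = 2/(-7) = 2*(-1/7) = -2/7)
m(Q, R) = -44/7 (m(Q, R) = 2*(-3) - 2/7 = -6 - 2/7 = -44/7)
W = 1066 (W = 1608 - 542 = 1066)
y(J) = -44/7
p(P) = 176/7 (p(P) = -44/7*(-4) = 176/7)
1/(-9800387 + p(W)) = 1/(-9800387 + 176/7) = 1/(-68602533/7) = -7/68602533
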